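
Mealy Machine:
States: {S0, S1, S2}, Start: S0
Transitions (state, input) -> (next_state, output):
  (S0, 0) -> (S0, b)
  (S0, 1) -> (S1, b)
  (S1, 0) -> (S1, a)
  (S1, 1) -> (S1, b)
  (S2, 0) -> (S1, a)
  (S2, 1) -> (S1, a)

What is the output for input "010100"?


Step-by-step:
  (S0, 0) -> (S0, b)
  (S0, 1) -> (S1, b)
  (S1, 0) -> (S1, a)
  (S1, 1) -> (S1, b)
  (S1, 0) -> (S1, a)
  (S1, 0) -> (S1, a)

"bbabaa"


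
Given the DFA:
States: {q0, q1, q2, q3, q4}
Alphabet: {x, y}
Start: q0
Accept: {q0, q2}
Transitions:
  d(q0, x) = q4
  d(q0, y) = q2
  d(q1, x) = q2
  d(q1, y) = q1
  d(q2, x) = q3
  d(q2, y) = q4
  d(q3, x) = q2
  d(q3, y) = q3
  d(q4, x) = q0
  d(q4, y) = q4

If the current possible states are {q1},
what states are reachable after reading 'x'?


Apply transition on 'x' from each current state:
  d(q1, x) = q2

{q2}


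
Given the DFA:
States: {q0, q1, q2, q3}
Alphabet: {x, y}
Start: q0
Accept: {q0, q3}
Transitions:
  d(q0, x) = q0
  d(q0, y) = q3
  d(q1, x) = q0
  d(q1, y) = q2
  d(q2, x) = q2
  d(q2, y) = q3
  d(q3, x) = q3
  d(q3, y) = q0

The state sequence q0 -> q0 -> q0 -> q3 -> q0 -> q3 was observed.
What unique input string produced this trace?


Trace back each transition to find the symbol:
  q0 --[x]--> q0
  q0 --[x]--> q0
  q0 --[y]--> q3
  q3 --[y]--> q0
  q0 --[y]--> q3

"xxyyy"


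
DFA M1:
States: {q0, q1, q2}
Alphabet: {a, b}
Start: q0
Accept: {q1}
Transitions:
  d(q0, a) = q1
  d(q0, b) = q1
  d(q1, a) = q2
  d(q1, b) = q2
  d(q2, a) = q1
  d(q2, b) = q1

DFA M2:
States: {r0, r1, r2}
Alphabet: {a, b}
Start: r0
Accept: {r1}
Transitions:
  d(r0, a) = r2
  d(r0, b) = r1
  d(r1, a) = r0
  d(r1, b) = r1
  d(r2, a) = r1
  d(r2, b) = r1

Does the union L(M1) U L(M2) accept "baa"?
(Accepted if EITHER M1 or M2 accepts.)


M1: final=q1 accepted=True
M2: final=r2 accepted=False

Yes, union accepts


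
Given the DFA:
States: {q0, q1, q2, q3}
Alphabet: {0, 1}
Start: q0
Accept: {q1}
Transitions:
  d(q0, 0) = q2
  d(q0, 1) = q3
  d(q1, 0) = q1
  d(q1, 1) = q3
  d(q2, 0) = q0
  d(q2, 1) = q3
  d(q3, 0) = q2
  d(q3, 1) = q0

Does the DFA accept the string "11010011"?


Trace: q0 -> q3 -> q0 -> q2 -> q3 -> q2 -> q0 -> q3 -> q0
Final state: q0
Accept states: {q1}

No, rejected (final state q0 is not an accept state)


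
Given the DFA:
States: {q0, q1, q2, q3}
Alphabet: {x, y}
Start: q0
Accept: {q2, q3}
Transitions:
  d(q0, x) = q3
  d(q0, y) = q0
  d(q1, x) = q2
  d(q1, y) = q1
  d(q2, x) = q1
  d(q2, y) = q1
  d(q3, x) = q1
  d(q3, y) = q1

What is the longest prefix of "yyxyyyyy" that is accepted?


Run the DFA, marking each prefix where the state is accepting:
  "" -> q0 [reject]
  "y" -> q0 [reject]
  "yy" -> q0 [reject]
  "yyx" -> q3 [accept]
  "yyxy" -> q1 [reject]
  "yyxyy" -> q1 [reject]
  "yyxyyy" -> q1 [reject]
  "yyxyyyy" -> q1 [reject]
  "yyxyyyyy" -> q1 [reject]

"yyx"


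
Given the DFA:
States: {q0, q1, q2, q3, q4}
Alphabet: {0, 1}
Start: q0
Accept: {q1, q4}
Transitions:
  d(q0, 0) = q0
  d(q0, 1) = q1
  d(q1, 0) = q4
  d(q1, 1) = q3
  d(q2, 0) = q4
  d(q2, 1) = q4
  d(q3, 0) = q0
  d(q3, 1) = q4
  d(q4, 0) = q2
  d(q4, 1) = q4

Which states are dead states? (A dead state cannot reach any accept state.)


Forward reachability from each state:
  q0 -> reaches accept state q1 (live)
  q1 -> reaches accept state q1 (live)
  q2 -> reaches accept state q4 (live)
  q3 -> reaches accept state q1 (live)
  q4 -> reaches accept state q4 (live)

None (all states can reach an accept state)


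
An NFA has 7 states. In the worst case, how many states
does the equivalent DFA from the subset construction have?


Subset construction: one DFA state per subset of NFA states.
2^7 = 128

128


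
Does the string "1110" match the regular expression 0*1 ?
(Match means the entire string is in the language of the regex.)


|string| = 4; first = '1'; last = '0'

No, "1110" does not match 0*1


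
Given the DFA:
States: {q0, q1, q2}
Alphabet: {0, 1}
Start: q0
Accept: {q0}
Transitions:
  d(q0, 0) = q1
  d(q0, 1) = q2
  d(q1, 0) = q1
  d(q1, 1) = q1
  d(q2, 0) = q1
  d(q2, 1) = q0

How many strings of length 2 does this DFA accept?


Enumerating all length-2 strings:
  "00" -> q1 [reject]
  "01" -> q1 [reject]
  "10" -> q1 [reject]
  "11" -> q0 [accept]

1 out of 4


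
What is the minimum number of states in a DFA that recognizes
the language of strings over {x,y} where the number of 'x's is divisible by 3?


States track (count of 'x') mod 3.
Need 3 states: one per remainder 0..2; accept = remainder 0.

3


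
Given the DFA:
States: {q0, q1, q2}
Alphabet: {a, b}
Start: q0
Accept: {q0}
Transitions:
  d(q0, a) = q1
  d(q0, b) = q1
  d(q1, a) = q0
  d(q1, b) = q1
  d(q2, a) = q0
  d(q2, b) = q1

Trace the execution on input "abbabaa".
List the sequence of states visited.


Input: abbabaa
d(q0, a) = q1
d(q1, b) = q1
d(q1, b) = q1
d(q1, a) = q0
d(q0, b) = q1
d(q1, a) = q0
d(q0, a) = q1


q0 -> q1 -> q1 -> q1 -> q0 -> q1 -> q0 -> q1


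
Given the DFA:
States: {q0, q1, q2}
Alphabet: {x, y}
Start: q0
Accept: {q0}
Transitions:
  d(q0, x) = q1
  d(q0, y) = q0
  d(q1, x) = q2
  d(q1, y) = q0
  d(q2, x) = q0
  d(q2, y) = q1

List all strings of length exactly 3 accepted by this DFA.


All strings of length 3: 8 total
Accepted: 4

"xxx", "xyy", "yxy", "yyy"


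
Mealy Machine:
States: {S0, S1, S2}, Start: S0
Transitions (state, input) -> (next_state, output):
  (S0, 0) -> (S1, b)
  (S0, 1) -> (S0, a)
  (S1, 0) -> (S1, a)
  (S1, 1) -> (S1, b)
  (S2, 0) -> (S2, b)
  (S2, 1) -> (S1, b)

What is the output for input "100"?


Step-by-step:
  (S0, 1) -> (S0, a)
  (S0, 0) -> (S1, b)
  (S1, 0) -> (S1, a)

"aba"


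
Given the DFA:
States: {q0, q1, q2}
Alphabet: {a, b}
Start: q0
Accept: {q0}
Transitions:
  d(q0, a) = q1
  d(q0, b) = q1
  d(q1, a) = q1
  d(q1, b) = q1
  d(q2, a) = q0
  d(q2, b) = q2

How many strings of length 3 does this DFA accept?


Enumerating all length-3 strings:
  "aaa" -> q1 [reject]
  "aab" -> q1 [reject]
  "aba" -> q1 [reject]
  "abb" -> q1 [reject]
  "baa" -> q1 [reject]
  "bab" -> q1 [reject]
  "bba" -> q1 [reject]
  "bbb" -> q1 [reject]

0 out of 8


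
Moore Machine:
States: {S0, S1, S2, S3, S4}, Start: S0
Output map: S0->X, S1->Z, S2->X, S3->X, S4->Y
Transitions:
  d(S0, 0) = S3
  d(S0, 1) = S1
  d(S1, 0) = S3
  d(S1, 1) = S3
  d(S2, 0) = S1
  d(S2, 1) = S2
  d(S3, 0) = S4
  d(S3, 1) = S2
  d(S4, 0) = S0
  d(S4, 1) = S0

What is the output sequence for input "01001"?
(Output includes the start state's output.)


Start: S0 (output X)
  --0--> S3 (output X)
  --1--> S2 (output X)
  --0--> S1 (output Z)
  --0--> S3 (output X)
  --1--> S2 (output X)

"XXXZXX"


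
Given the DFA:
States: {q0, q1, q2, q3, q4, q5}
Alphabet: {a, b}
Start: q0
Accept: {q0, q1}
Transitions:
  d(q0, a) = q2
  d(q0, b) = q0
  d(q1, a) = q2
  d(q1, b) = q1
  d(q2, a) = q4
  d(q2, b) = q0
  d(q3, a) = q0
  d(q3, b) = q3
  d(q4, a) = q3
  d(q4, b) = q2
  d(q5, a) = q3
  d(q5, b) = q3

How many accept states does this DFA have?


Accept states listed: {q0, q1}
Counting: q0(1) q1(2)

2


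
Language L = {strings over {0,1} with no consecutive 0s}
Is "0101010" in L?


'00' does not occur

Yes, "0101010" is in L


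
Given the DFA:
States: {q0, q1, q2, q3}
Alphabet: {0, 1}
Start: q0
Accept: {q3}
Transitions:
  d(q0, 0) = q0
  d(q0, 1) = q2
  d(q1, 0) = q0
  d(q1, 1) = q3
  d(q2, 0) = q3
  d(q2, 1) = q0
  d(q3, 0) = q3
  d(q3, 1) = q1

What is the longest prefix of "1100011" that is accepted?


Run the DFA, marking each prefix where the state is accepting:
  "" -> q0 [reject]
  "1" -> q2 [reject]
  "11" -> q0 [reject]
  "110" -> q0 [reject]
  "1100" -> q0 [reject]
  "11000" -> q0 [reject]
  "110001" -> q2 [reject]
  "1100011" -> q0 [reject]

No prefix is accepted


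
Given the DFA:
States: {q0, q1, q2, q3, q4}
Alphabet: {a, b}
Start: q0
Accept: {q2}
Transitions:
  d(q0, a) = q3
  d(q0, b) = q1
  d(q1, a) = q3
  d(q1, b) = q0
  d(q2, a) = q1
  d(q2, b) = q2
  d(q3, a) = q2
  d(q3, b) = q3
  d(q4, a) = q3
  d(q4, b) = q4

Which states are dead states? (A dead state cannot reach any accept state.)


Forward reachability from each state:
  q0 -> reaches accept state q2 (live)
  q1 -> reaches accept state q2 (live)
  q2 -> reaches accept state q2 (live)
  q3 -> reaches accept state q2 (live)
  q4 -> reaches accept state q2 (live)

None (all states can reach an accept state)


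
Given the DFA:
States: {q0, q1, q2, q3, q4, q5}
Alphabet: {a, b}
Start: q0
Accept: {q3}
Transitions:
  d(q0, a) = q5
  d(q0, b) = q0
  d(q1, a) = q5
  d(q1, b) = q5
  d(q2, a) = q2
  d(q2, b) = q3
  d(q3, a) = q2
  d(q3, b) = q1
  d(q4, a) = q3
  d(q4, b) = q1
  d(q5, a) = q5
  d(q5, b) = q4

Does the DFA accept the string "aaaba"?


Trace: q0 -> q5 -> q5 -> q5 -> q4 -> q3
Final state: q3
Accept states: {q3}

Yes, accepted (final state q3 is an accept state)


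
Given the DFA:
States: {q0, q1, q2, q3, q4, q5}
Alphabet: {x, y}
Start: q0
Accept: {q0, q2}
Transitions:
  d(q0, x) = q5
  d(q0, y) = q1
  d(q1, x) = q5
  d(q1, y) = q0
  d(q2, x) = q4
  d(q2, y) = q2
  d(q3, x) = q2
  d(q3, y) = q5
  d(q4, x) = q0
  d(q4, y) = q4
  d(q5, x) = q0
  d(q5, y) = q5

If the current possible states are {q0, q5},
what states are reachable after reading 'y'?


Apply transition on 'y' from each current state:
  d(q0, y) = q1
  d(q5, y) = q5

{q1, q5}


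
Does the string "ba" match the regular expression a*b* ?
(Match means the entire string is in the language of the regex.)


|string| = 2; first = 'b'; last = 'a'

No, "ba" does not match a*b*


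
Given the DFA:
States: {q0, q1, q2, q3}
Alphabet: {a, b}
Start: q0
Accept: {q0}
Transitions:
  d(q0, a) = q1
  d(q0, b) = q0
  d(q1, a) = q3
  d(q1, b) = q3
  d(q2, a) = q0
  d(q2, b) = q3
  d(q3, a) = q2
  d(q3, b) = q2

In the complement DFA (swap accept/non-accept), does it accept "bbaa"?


Trace: q0 -> q0 -> q0 -> q1 -> q3
Final: q3
Original accept: {q0}
Complement: q3 is not in original accept

Yes, complement accepts (original rejects)


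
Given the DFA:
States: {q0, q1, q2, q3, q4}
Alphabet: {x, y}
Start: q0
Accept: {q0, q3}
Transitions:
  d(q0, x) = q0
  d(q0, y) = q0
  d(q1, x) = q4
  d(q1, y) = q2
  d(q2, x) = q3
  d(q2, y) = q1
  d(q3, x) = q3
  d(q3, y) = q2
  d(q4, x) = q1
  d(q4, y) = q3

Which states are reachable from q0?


BFS from q0:
  layer 0: {q0}

{q0}


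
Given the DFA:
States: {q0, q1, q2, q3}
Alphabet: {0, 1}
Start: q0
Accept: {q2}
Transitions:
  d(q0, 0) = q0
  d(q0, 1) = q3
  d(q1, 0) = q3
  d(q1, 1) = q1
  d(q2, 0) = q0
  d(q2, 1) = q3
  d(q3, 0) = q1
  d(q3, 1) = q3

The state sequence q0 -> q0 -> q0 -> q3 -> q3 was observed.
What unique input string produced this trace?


Trace back each transition to find the symbol:
  q0 --[0]--> q0
  q0 --[0]--> q0
  q0 --[1]--> q3
  q3 --[1]--> q3

"0011"


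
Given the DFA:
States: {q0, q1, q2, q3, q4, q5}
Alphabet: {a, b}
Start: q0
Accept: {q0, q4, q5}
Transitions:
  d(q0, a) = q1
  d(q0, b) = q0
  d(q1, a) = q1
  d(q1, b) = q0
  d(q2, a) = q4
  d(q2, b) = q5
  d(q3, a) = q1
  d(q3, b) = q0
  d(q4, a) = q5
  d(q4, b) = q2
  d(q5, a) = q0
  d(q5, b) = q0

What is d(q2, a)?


Looking up transition d(q2, a)

q4


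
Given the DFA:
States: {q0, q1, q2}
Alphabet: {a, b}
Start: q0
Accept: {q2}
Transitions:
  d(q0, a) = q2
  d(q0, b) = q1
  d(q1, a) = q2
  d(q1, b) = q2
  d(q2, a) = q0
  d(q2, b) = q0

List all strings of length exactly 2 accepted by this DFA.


All strings of length 2: 4 total
Accepted: 2

"ba", "bb"


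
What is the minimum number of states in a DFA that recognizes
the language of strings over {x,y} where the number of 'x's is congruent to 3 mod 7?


States track (count of 'x') mod 7.
Need 7 states: one per remainder 0..6; accept = remainder 3.

7


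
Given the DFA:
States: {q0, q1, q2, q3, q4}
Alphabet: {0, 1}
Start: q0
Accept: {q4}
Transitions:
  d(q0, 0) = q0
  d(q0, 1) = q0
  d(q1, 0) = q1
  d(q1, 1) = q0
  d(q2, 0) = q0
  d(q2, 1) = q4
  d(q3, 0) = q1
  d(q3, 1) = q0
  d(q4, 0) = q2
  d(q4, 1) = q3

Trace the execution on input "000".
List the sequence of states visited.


Input: 000
d(q0, 0) = q0
d(q0, 0) = q0
d(q0, 0) = q0


q0 -> q0 -> q0 -> q0


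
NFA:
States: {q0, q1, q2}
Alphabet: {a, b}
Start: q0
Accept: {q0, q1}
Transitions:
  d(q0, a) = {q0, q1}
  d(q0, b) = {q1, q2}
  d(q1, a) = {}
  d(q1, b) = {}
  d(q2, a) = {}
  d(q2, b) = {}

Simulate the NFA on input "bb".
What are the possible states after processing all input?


Start: {q0}
  --b--> {q1, q2}
  --b--> {}

{} (empty set, no valid transitions)


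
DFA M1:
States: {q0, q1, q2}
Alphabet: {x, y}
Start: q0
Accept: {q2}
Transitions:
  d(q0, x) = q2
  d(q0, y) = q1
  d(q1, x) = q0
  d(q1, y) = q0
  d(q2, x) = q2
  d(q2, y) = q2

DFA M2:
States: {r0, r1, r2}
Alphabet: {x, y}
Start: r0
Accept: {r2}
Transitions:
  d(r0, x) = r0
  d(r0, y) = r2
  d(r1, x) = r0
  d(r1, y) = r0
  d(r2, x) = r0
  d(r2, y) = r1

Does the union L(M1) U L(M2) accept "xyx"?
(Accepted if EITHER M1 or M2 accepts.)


M1: final=q2 accepted=True
M2: final=r0 accepted=False

Yes, union accepts


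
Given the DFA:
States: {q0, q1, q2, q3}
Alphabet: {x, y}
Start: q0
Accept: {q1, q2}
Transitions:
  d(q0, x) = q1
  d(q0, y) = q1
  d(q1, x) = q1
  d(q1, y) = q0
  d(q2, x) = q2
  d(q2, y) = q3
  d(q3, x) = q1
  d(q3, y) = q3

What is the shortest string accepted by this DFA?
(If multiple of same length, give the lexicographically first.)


BFS by string length (lex-first path to each state shown):
  len 0: q0<-""
  len 1: q1<-"x"
Found accept state at length 1.

"x"


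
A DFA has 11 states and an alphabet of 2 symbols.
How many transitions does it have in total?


Each state has exactly one transition per symbol.
11 * 2 = 22

22


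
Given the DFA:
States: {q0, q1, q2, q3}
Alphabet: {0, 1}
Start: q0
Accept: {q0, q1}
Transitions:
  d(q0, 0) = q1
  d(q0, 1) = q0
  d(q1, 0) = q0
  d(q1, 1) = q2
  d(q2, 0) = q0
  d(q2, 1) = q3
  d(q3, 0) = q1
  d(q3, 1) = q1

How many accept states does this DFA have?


Accept states listed: {q0, q1}
Counting: q0(1) q1(2)

2


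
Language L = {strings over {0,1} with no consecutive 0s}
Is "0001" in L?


'00' occurs at index 0

No, "0001" is not in L


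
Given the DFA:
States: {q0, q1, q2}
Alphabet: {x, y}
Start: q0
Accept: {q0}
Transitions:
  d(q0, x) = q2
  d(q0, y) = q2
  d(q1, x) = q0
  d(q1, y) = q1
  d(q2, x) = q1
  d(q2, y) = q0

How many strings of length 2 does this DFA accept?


Enumerating all length-2 strings:
  "xx" -> q1 [reject]
  "xy" -> q0 [accept]
  "yx" -> q1 [reject]
  "yy" -> q0 [accept]

2 out of 4


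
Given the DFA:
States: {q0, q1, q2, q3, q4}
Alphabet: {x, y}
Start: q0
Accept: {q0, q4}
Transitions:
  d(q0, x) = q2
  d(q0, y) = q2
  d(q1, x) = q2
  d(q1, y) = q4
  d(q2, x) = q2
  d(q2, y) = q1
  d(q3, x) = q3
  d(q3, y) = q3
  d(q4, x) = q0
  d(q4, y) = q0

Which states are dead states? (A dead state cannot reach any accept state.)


Forward reachability from each state:
  q0 -> reaches accept state q0 (live)
  q1 -> reaches accept state q0 (live)
  q2 -> reaches accept state q0 (live)
  q3 -> reaches {q3}, no accept state (dead)
  q4 -> reaches accept state q0 (live)

{q3}


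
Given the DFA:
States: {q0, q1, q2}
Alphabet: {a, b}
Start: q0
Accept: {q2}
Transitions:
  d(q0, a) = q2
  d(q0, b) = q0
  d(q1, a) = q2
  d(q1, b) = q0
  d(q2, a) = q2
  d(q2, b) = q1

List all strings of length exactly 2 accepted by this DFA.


All strings of length 2: 4 total
Accepted: 2

"aa", "ba"


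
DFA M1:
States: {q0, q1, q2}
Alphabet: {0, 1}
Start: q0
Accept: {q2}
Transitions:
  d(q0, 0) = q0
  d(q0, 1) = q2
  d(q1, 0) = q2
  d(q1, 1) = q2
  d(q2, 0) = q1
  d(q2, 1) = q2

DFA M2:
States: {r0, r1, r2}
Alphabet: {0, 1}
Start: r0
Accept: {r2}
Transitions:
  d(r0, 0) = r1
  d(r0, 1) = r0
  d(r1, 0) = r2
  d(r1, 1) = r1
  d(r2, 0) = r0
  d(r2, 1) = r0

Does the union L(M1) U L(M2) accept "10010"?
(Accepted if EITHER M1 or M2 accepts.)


M1: final=q1 accepted=False
M2: final=r1 accepted=False

No, union rejects (neither accepts)


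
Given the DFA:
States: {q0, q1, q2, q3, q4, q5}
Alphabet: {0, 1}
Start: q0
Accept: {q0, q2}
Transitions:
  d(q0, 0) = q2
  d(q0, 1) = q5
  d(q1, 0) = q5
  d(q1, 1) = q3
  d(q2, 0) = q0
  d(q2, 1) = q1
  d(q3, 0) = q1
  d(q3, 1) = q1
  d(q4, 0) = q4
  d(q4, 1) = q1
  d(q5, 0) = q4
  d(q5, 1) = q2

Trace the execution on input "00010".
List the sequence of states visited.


Input: 00010
d(q0, 0) = q2
d(q2, 0) = q0
d(q0, 0) = q2
d(q2, 1) = q1
d(q1, 0) = q5


q0 -> q2 -> q0 -> q2 -> q1 -> q5


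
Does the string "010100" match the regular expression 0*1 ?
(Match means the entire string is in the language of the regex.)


|string| = 6; first = '0'; last = '0'

No, "010100" does not match 0*1


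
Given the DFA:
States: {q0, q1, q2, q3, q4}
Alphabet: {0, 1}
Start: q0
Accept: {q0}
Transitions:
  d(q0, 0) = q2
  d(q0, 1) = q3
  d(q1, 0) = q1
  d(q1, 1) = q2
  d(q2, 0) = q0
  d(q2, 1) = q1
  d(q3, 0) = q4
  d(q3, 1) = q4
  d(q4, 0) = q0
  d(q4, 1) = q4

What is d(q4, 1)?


Looking up transition d(q4, 1)

q4


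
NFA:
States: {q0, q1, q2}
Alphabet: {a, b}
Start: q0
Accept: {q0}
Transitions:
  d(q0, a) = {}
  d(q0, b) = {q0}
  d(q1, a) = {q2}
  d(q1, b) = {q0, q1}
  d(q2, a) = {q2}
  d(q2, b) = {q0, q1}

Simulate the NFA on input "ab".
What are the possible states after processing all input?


Start: {q0}
  --a--> {}
  --b--> {}

{} (empty set, no valid transitions)


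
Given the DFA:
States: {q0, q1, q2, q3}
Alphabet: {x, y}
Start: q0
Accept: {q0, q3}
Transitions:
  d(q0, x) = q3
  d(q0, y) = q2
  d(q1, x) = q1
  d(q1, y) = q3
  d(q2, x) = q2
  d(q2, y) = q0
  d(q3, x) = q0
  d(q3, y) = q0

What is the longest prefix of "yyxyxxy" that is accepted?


Run the DFA, marking each prefix where the state is accepting:
  "" -> q0 [accept]
  "y" -> q2 [reject]
  "yy" -> q0 [accept]
  "yyx" -> q3 [accept]
  "yyxy" -> q0 [accept]
  "yyxyx" -> q3 [accept]
  "yyxyxx" -> q0 [accept]
  "yyxyxxy" -> q2 [reject]

"yyxyxx"


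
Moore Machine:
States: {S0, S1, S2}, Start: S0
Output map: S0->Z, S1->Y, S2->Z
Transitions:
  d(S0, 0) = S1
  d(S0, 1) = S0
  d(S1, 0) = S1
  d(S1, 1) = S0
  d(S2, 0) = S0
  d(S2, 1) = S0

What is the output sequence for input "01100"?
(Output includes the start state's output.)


Start: S0 (output Z)
  --0--> S1 (output Y)
  --1--> S0 (output Z)
  --1--> S0 (output Z)
  --0--> S1 (output Y)
  --0--> S1 (output Y)

"ZYZZYY"


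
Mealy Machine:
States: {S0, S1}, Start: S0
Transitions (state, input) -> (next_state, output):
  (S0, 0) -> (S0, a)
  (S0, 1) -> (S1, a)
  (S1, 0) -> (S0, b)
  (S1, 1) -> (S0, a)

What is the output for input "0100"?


Step-by-step:
  (S0, 0) -> (S0, a)
  (S0, 1) -> (S1, a)
  (S1, 0) -> (S0, b)
  (S0, 0) -> (S0, a)

"aaba"


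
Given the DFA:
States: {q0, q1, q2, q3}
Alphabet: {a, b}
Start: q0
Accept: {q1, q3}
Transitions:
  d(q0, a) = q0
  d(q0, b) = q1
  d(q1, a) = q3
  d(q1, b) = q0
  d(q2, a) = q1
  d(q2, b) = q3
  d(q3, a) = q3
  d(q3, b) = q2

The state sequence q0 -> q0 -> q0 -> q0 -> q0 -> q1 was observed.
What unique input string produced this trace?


Trace back each transition to find the symbol:
  q0 --[a]--> q0
  q0 --[a]--> q0
  q0 --[a]--> q0
  q0 --[a]--> q0
  q0 --[b]--> q1

"aaaab"


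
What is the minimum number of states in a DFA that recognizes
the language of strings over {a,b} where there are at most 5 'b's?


States: count = 0, 1, ..., 5 (all accepting; 6 states), plus a dead state for count > 5.
Total: 6 + 1 = 7.

7


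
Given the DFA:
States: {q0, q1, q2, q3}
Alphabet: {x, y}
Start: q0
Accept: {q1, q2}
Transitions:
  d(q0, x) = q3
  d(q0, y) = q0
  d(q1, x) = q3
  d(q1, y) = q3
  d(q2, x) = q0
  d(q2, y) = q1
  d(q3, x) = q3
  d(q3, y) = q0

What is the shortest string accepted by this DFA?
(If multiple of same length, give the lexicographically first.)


BFS by string length (lex-first path to each state shown):
  len 0: q0<-""
  len 1: q0<-"y", q3<-"x"
  len 2: q0<-"xy", q3<-"xx"
  len 3: q0<-"xxy", q3<-"xxx"
  len 4: q0<-"xxxy", q3<-"xxxx"
  len 5: q0<-"xxxxy", q3<-"xxxxx"
  len 6: q0<-"xxxxxy", q3<-"xxxxxx"
  len 7: q0<-"xxxxxxy", q3<-"xxxxxxx"
  len 8: q0<-"xxxxxxxy", q3<-"xxxxxxxx"

No string accepted (empty language)


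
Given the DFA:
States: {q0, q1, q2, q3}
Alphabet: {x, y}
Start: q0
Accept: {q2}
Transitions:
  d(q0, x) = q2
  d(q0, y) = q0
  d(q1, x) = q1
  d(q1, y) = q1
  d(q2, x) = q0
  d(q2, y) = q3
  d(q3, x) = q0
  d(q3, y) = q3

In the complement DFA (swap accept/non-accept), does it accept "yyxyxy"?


Trace: q0 -> q0 -> q0 -> q2 -> q3 -> q0 -> q0
Final: q0
Original accept: {q2}
Complement: q0 is not in original accept

Yes, complement accepts (original rejects)


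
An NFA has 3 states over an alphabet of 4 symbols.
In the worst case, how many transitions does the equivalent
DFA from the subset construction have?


Subset construction: one DFA state per subset of NFA states = 2^3 = 8 states.
Each DFA state has 4 outgoing transitions: 8 * 4 = 32

32


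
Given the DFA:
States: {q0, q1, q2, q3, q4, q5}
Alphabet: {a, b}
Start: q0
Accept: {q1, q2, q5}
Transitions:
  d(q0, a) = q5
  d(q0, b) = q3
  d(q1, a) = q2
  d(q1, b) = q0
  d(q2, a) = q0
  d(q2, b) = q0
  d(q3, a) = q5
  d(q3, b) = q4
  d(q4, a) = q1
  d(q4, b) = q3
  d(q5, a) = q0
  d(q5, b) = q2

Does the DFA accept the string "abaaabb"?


Trace: q0 -> q5 -> q2 -> q0 -> q5 -> q0 -> q3 -> q4
Final state: q4
Accept states: {q1, q2, q5}

No, rejected (final state q4 is not an accept state)


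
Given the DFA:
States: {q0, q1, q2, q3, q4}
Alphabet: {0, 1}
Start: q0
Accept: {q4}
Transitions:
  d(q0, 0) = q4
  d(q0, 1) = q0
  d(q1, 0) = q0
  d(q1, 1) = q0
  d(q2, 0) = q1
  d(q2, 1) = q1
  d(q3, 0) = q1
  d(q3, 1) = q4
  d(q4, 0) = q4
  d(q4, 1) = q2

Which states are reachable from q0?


BFS from q0:
  layer 0: {q0}
  layer 1: {q4}
  layer 2: {q2}
  layer 3: {q1}

{q0, q1, q2, q4}


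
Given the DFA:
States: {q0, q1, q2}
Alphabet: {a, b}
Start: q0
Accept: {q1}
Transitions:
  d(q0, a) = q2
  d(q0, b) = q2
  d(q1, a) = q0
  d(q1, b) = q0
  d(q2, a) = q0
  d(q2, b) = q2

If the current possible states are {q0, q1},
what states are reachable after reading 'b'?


Apply transition on 'b' from each current state:
  d(q0, b) = q2
  d(q1, b) = q0

{q0, q2}


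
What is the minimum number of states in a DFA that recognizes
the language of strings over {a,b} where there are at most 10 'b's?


States: count = 0, 1, ..., 10 (all accepting; 11 states), plus a dead state for count > 10.
Total: 11 + 1 = 12.

12


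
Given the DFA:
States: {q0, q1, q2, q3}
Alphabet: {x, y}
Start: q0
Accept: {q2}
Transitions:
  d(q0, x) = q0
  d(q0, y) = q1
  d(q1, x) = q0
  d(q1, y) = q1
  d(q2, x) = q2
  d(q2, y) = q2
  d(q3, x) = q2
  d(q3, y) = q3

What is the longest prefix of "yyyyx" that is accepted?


Run the DFA, marking each prefix where the state is accepting:
  "" -> q0 [reject]
  "y" -> q1 [reject]
  "yy" -> q1 [reject]
  "yyy" -> q1 [reject]
  "yyyy" -> q1 [reject]
  "yyyyx" -> q0 [reject]

No prefix is accepted


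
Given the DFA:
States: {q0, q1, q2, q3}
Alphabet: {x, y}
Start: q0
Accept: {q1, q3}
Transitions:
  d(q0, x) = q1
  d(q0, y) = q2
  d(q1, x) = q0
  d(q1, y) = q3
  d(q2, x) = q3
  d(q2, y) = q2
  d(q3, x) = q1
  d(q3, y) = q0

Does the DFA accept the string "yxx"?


Trace: q0 -> q2 -> q3 -> q1
Final state: q1
Accept states: {q1, q3}

Yes, accepted (final state q1 is an accept state)


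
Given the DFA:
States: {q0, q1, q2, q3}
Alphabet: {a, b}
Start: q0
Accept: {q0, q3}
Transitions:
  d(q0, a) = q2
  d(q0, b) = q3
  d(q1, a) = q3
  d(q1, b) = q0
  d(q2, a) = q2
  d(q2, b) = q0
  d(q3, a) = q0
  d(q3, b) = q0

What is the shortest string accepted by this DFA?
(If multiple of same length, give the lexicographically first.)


BFS by string length (lex-first path to each state shown):
  len 0: q0<-""
Found accept state at length 0.

"" (empty string)


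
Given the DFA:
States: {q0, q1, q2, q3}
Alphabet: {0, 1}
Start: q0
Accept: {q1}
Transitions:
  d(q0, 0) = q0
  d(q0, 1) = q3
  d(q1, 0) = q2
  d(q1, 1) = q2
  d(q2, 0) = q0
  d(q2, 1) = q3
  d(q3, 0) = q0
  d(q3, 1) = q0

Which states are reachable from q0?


BFS from q0:
  layer 0: {q0}
  layer 1: {q3}

{q0, q3}


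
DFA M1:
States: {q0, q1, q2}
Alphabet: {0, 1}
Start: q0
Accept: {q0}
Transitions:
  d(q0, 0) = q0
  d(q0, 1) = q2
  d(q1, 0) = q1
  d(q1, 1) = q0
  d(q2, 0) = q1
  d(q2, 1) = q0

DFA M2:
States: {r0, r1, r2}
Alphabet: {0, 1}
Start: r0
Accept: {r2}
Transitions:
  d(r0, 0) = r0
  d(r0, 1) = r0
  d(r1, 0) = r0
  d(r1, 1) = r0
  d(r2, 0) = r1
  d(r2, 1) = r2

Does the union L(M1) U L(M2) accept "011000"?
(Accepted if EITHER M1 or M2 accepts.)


M1: final=q0 accepted=True
M2: final=r0 accepted=False

Yes, union accepts


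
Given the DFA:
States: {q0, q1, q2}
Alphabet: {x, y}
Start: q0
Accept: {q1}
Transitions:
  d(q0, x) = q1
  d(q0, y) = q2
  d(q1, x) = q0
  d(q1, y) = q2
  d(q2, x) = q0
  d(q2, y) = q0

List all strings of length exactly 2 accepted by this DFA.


All strings of length 2: 4 total
Accepted: 0

None


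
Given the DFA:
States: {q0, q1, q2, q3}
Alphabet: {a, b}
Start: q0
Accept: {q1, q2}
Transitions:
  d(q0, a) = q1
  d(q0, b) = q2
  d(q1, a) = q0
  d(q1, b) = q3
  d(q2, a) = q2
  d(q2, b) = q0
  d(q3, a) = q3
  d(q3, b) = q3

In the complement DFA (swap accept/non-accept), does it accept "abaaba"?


Trace: q0 -> q1 -> q3 -> q3 -> q3 -> q3 -> q3
Final: q3
Original accept: {q1, q2}
Complement: q3 is not in original accept

Yes, complement accepts (original rejects)


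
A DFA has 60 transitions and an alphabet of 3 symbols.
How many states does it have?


Each state has exactly one transition per symbol.
states = transitions / |alphabet| = 60 / 3 = 20

20


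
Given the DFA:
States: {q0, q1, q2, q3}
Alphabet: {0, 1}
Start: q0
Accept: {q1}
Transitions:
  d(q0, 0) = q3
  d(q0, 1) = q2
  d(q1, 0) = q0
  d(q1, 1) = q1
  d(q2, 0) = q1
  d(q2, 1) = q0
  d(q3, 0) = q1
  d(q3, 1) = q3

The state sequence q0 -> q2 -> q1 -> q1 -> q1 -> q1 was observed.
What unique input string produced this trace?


Trace back each transition to find the symbol:
  q0 --[1]--> q2
  q2 --[0]--> q1
  q1 --[1]--> q1
  q1 --[1]--> q1
  q1 --[1]--> q1

"10111"


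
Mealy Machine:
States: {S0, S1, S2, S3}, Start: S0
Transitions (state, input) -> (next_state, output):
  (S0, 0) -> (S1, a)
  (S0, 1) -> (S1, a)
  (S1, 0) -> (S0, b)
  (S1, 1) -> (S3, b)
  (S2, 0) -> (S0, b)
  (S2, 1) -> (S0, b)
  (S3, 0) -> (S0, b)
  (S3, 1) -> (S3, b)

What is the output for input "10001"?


Step-by-step:
  (S0, 1) -> (S1, a)
  (S1, 0) -> (S0, b)
  (S0, 0) -> (S1, a)
  (S1, 0) -> (S0, b)
  (S0, 1) -> (S1, a)

"ababa"


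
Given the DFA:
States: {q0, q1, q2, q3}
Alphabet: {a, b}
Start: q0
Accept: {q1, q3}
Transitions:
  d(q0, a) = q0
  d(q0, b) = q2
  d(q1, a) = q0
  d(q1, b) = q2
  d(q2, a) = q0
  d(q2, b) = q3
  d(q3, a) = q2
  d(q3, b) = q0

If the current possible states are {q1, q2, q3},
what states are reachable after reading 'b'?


Apply transition on 'b' from each current state:
  d(q1, b) = q2
  d(q2, b) = q3
  d(q3, b) = q0

{q0, q2, q3}


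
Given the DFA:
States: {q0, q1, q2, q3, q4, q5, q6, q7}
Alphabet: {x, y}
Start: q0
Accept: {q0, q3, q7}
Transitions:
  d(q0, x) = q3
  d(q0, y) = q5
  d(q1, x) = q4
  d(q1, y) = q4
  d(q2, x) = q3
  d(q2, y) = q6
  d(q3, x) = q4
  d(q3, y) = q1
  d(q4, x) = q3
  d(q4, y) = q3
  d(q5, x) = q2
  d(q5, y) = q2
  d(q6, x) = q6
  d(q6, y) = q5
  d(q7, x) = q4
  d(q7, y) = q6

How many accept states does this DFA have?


Accept states listed: {q0, q3, q7}
Counting: q0(1) q3(2) q7(3)

3


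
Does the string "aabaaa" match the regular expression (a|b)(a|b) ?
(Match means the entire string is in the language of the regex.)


|string| = 6; first = 'a'; last = 'a'

No, "aabaaa" does not match (a|b)(a|b)


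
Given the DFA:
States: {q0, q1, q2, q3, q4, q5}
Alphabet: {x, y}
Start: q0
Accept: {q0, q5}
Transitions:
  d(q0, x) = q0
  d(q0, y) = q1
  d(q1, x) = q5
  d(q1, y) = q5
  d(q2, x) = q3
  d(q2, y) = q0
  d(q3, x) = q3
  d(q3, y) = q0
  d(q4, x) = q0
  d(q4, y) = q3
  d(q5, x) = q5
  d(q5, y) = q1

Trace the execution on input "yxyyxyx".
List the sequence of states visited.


Input: yxyyxyx
d(q0, y) = q1
d(q1, x) = q5
d(q5, y) = q1
d(q1, y) = q5
d(q5, x) = q5
d(q5, y) = q1
d(q1, x) = q5


q0 -> q1 -> q5 -> q1 -> q5 -> q5 -> q1 -> q5


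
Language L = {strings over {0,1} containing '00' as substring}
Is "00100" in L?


'00' occurs at index 0

Yes, "00100" is in L


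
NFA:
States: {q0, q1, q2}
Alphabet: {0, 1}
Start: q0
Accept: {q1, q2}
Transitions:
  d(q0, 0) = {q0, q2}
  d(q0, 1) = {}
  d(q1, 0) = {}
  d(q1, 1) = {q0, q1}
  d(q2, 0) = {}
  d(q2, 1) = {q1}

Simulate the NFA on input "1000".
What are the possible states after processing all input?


Start: {q0}
  --1--> {}
  --0--> {}
  --0--> {}
  --0--> {}

{} (empty set, no valid transitions)


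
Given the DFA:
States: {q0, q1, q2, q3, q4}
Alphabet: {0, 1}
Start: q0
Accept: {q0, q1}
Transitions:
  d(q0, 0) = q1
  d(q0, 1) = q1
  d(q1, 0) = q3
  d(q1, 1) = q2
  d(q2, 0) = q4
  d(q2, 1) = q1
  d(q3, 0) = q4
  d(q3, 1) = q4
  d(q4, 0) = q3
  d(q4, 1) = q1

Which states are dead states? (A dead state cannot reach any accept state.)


Forward reachability from each state:
  q0 -> reaches accept state q0 (live)
  q1 -> reaches accept state q1 (live)
  q2 -> reaches accept state q1 (live)
  q3 -> reaches accept state q1 (live)
  q4 -> reaches accept state q1 (live)

None (all states can reach an accept state)


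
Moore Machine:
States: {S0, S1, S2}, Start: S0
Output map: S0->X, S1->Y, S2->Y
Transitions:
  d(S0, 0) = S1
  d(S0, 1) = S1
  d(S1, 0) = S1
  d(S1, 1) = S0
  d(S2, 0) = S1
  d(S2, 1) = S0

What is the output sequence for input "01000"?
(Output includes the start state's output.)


Start: S0 (output X)
  --0--> S1 (output Y)
  --1--> S0 (output X)
  --0--> S1 (output Y)
  --0--> S1 (output Y)
  --0--> S1 (output Y)

"XYXYYY"


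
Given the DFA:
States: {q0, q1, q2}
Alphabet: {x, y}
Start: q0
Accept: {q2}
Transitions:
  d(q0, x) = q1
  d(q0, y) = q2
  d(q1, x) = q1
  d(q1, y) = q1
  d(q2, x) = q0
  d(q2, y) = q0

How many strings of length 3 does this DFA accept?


Enumerating all length-3 strings:
  "xxx" -> q1 [reject]
  "xxy" -> q1 [reject]
  "xyx" -> q1 [reject]
  "xyy" -> q1 [reject]
  "yxx" -> q1 [reject]
  "yxy" -> q2 [accept]
  "yyx" -> q1 [reject]
  "yyy" -> q2 [accept]

2 out of 8


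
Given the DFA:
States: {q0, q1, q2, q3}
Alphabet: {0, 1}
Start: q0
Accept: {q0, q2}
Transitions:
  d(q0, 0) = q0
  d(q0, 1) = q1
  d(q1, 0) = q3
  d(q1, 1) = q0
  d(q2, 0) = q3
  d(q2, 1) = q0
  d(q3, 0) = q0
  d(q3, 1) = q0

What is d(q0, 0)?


Looking up transition d(q0, 0)

q0


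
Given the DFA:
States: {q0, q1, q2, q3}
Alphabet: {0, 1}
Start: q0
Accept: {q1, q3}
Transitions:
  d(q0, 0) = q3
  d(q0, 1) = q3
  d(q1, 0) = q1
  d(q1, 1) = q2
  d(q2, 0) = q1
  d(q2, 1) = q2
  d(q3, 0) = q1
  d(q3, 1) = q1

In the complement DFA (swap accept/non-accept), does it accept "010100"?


Trace: q0 -> q3 -> q1 -> q1 -> q2 -> q1 -> q1
Final: q1
Original accept: {q1, q3}
Complement: q1 is in original accept

No, complement rejects (original accepts)


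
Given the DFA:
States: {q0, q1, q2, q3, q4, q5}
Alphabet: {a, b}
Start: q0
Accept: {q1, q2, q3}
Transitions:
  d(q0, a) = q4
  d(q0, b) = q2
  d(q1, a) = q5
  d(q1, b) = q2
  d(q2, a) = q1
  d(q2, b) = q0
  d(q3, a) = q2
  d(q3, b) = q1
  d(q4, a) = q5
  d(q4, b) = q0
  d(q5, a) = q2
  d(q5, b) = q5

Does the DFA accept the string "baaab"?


Trace: q0 -> q2 -> q1 -> q5 -> q2 -> q0
Final state: q0
Accept states: {q1, q2, q3}

No, rejected (final state q0 is not an accept state)


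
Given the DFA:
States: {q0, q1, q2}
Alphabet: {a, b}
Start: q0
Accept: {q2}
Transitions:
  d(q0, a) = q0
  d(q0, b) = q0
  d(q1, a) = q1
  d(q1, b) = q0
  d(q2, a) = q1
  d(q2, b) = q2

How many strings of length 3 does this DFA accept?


Enumerating all length-3 strings:
  "aaa" -> q0 [reject]
  "aab" -> q0 [reject]
  "aba" -> q0 [reject]
  "abb" -> q0 [reject]
  "baa" -> q0 [reject]
  "bab" -> q0 [reject]
  "bba" -> q0 [reject]
  "bbb" -> q0 [reject]

0 out of 8


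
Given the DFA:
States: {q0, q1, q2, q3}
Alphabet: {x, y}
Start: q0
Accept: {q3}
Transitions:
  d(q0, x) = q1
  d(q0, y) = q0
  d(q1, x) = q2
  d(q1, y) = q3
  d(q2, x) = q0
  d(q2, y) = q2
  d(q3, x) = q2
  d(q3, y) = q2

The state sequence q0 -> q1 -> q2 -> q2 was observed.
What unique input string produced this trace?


Trace back each transition to find the symbol:
  q0 --[x]--> q1
  q1 --[x]--> q2
  q2 --[y]--> q2

"xxy"


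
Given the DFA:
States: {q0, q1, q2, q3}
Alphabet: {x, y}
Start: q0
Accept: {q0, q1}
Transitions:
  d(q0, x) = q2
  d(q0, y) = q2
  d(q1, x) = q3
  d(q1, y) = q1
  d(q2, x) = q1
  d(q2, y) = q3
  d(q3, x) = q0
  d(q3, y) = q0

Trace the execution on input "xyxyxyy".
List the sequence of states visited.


Input: xyxyxyy
d(q0, x) = q2
d(q2, y) = q3
d(q3, x) = q0
d(q0, y) = q2
d(q2, x) = q1
d(q1, y) = q1
d(q1, y) = q1


q0 -> q2 -> q3 -> q0 -> q2 -> q1 -> q1 -> q1


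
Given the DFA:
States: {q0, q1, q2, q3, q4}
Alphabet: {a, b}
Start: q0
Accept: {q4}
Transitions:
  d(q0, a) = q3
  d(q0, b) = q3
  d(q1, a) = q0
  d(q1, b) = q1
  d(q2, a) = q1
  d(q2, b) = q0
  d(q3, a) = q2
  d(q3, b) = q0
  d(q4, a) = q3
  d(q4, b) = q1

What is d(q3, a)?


Looking up transition d(q3, a)

q2


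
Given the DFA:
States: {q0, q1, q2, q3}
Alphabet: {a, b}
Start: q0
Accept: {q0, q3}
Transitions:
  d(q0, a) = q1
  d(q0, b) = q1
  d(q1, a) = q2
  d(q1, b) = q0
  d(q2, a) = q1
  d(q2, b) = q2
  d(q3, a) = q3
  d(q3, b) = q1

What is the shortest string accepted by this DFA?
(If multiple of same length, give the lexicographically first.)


BFS by string length (lex-first path to each state shown):
  len 0: q0<-""
Found accept state at length 0.

"" (empty string)


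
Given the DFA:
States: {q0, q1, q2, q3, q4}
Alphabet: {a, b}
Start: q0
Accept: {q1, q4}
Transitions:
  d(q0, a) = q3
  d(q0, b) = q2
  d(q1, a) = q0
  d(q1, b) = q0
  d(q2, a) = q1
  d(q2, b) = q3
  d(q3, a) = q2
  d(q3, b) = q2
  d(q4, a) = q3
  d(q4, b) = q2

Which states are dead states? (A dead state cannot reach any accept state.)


Forward reachability from each state:
  q0 -> reaches accept state q1 (live)
  q1 -> reaches accept state q1 (live)
  q2 -> reaches accept state q1 (live)
  q3 -> reaches accept state q1 (live)
  q4 -> reaches accept state q1 (live)

None (all states can reach an accept state)


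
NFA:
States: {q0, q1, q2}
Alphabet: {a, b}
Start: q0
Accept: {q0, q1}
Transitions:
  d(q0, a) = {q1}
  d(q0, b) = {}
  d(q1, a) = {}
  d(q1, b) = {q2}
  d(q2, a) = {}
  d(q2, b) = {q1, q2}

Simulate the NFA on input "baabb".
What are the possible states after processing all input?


Start: {q0}
  --b--> {}
  --a--> {}
  --a--> {}
  --b--> {}
  --b--> {}

{} (empty set, no valid transitions)


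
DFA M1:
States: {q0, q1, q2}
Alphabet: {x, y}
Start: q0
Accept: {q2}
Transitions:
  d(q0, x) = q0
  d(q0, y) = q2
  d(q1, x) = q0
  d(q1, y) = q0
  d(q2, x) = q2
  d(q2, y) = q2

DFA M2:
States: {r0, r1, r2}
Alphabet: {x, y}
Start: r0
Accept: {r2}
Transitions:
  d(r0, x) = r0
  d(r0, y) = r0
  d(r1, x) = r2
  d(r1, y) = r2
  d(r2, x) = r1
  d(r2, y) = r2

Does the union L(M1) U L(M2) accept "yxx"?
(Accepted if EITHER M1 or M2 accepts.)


M1: final=q2 accepted=True
M2: final=r0 accepted=False

Yes, union accepts


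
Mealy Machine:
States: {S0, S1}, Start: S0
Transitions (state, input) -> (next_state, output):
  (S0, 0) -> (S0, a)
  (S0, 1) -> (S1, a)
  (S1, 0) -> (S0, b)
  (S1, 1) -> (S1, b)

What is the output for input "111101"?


Step-by-step:
  (S0, 1) -> (S1, a)
  (S1, 1) -> (S1, b)
  (S1, 1) -> (S1, b)
  (S1, 1) -> (S1, b)
  (S1, 0) -> (S0, b)
  (S0, 1) -> (S1, a)

"abbbba"


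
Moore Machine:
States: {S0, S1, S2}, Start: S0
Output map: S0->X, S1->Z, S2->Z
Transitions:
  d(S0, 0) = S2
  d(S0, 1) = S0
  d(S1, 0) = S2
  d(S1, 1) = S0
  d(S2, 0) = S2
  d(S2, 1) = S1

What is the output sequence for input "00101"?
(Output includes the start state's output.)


Start: S0 (output X)
  --0--> S2 (output Z)
  --0--> S2 (output Z)
  --1--> S1 (output Z)
  --0--> S2 (output Z)
  --1--> S1 (output Z)

"XZZZZZ"


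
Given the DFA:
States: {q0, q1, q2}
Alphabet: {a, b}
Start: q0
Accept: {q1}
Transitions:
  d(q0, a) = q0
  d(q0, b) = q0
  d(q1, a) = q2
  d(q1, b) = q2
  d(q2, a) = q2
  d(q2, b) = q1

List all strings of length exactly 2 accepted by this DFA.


All strings of length 2: 4 total
Accepted: 0

None


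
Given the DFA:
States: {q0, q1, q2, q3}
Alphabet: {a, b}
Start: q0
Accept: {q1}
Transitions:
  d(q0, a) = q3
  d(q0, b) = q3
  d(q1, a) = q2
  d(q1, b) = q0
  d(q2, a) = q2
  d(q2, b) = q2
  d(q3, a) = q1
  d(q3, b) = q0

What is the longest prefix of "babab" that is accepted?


Run the DFA, marking each prefix where the state is accepting:
  "" -> q0 [reject]
  "b" -> q3 [reject]
  "ba" -> q1 [accept]
  "bab" -> q0 [reject]
  "baba" -> q3 [reject]
  "babab" -> q0 [reject]

"ba"


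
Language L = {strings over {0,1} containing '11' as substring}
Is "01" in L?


'11' does not occur

No, "01" is not in L


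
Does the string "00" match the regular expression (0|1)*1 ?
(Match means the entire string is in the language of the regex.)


|string| = 2; first = '0'; last = '0'

No, "00" does not match (0|1)*1


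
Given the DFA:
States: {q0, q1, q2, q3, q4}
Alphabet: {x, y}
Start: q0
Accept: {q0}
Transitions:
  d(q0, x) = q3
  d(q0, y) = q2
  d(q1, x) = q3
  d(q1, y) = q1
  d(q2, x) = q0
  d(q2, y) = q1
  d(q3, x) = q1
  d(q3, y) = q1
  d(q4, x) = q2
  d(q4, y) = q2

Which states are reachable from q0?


BFS from q0:
  layer 0: {q0}
  layer 1: {q2, q3}
  layer 2: {q1}

{q0, q1, q2, q3}


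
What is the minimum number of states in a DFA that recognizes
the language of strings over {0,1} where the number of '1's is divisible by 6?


States track (count of '1') mod 6.
Need 6 states: one per remainder 0..5; accept = remainder 0.

6


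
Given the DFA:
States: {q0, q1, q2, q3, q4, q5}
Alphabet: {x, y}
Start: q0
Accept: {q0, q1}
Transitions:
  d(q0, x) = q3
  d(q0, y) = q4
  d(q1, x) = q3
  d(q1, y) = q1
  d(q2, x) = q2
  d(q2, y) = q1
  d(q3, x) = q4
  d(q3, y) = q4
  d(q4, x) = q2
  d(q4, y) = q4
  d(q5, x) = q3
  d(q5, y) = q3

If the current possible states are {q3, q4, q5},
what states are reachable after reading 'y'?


Apply transition on 'y' from each current state:
  d(q3, y) = q4
  d(q4, y) = q4
  d(q5, y) = q3

{q3, q4}


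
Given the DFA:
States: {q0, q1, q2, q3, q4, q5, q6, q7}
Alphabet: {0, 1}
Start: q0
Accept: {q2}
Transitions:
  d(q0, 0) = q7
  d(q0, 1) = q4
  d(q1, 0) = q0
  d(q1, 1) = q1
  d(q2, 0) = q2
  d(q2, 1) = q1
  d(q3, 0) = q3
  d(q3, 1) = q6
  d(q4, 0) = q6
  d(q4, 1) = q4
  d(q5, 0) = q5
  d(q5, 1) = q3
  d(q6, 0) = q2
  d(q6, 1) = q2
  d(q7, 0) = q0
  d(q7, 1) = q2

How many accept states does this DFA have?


Accept states listed: {q2}
Counting: q2(1)

1


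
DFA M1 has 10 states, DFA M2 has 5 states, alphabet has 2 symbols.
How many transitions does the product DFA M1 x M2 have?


Product DFA has 10 * 5 = 50 states.
Each has 2 transitions: 50 * 2 = 100

100


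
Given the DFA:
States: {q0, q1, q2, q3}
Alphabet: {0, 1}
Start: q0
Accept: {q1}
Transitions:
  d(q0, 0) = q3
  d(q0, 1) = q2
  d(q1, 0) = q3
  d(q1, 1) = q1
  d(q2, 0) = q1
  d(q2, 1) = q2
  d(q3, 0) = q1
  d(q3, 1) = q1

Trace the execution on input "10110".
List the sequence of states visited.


Input: 10110
d(q0, 1) = q2
d(q2, 0) = q1
d(q1, 1) = q1
d(q1, 1) = q1
d(q1, 0) = q3


q0 -> q2 -> q1 -> q1 -> q1 -> q3


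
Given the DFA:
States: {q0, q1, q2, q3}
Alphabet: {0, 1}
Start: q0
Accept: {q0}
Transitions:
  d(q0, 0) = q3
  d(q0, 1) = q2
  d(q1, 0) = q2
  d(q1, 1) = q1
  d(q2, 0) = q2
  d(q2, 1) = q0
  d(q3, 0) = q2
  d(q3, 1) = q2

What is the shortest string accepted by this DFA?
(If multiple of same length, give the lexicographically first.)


BFS by string length (lex-first path to each state shown):
  len 0: q0<-""
Found accept state at length 0.

"" (empty string)
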